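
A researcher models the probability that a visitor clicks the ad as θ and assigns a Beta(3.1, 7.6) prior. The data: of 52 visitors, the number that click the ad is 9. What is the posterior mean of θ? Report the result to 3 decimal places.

The binomial likelihood is conjugate to the Beta prior: with 9 successes and 43 failures, the posterior is Beta(3.1+9, 7.6+43) = Beta(12.1, 50.6).
E[θ | data] = 12.1/(12.1+50.6) = 0.193.

Posterior mean ≈ 0.193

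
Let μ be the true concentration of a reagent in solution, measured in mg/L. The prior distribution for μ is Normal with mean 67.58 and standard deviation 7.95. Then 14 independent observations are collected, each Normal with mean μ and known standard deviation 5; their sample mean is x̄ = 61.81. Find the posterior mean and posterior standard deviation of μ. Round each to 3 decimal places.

Prior precision 1/τ₀² = 1/7.95² = 0.0158222; data precision n/σ² = 14/5² = 0.560000.
Posterior precision = 0.0158222 + 0.560000 = 0.575822, giving posterior SD = 1/√0.575822 = 1.318.
Posterior mean = (0.0158222·67.58 + 0.560000·61.81) / 0.575822 = 61.969.

Posterior mean ≈ 61.969; posterior SD ≈ 1.318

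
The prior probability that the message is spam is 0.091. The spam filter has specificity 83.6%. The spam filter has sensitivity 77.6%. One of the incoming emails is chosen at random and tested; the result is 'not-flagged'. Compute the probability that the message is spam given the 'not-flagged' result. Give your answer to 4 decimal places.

Let H be the event that the message is spam. P(H) = 0.091, so P(¬H) = 0.909. With E the 'not-flagged' result, P(E|H) = 0.224 and P(E|¬H) = 0.836.
P(E) = 0.224·0.091 + 0.836·0.909 = 0.020384 + 0.75992 = 0.78031.
By Bayes' theorem, P(H|E) = 0.020384 / 0.78031 = 0.0261.

P(H | E) ≈ 0.0261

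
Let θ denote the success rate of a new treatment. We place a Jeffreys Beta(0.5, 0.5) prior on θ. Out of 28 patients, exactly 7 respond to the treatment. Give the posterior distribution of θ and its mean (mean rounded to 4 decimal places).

Posterior: Beta(7.5, 21.5); mean ≈ 0.2586

Observing 7 successes and 21 failures updates Beta(0.5, 0.5) by adding the success and failure counts to the two shape parameters: α = 0.5+7 = 7.5, β = 0.5+21 = 21.5.
E[θ | data] = 7.5/(7.5+21.5) = 0.2586.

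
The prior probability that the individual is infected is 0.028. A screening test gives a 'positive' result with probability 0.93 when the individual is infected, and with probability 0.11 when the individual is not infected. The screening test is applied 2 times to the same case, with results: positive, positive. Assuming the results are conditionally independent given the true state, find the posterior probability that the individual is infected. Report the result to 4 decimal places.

Posterior P(H) ≈ 0.6731

Let H be the event that the individual is infected; start with P(H) = 0.028. P('positive'|H) = 0.93, P('positive'|¬H) = 0.11.
Update on result 1 ('positive'): P(H) ← 0.93·0.0280 / (0.93·0.0280 + 0.11·0.9720) = 0.026040/0.13296 = 0.1958.
Update on result 2 ('positive'): P(H) ← 0.93·0.1958 / (0.93·0.1958 + 0.11·0.8042) = 0.18214/0.27060 = 0.6731.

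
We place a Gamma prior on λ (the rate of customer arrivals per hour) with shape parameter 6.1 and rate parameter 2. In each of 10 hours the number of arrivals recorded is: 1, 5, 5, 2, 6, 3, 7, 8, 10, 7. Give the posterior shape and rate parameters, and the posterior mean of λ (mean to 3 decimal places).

Posterior: Gamma(shape=60.1, rate=12); mean ≈ 5.008

Total count ∑xᵢ = 54 over n = 10 hours.
Gamma is conjugate to the Poisson likelihood: posterior is Gamma(shape = 6.1+54 = 60.1, rate = 2+10 = 12).
Posterior mean = shape/rate = 60.1/12 = 5.008.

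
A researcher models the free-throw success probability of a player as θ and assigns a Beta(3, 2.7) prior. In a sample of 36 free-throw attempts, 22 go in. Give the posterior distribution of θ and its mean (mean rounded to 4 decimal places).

Posterior: Beta(25, 16.7); mean ≈ 0.5995

Observing 22 successes and 14 failures updates Beta(3, 2.7) by adding the success and failure counts to the two shape parameters: α = 3+22 = 25, β = 2.7+14 = 16.7.
E[θ | data] = 25/(25+16.7) = 0.5995.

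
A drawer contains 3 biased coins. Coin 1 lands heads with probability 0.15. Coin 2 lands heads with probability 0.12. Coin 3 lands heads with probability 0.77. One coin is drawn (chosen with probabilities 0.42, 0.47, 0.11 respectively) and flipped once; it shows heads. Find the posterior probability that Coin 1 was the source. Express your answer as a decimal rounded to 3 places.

Tabulate prior·likelihood by source: [1] prior 0.42, lik 0.15, product 0.06300; [2] prior 0.47, lik 0.12, product 0.05640; [3] prior 0.11, lik 0.77, product 0.08470.
Normalizing constant = 0.20410; the posterior for Coin 1 is its product over the sum, 0.06300/0.20410 = 0.309.

Posterior probability ≈ 0.309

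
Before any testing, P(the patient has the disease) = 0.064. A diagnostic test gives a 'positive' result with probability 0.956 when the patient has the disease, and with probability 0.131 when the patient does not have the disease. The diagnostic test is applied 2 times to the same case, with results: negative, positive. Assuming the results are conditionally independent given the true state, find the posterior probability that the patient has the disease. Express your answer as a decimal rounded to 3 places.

With H the event that the patient has the disease, the joint likelihood of the observed sequence is P(data|H) = 0.044·0.956 = 0.042064 and P(data|¬H) = 0.869·0.131 = 0.11384.
Bayes: P(H|data) = 0.064·0.042064 / (0.064·0.042064 + 0.936·0.11384) = 0.0026921/0.10925 = 0.0246.

Posterior P(H) ≈ 0.025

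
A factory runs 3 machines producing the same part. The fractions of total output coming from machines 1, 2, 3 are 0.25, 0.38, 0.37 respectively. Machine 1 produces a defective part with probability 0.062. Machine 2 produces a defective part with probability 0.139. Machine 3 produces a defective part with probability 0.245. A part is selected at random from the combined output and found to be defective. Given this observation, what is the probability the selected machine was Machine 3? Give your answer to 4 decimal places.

Posterior probability ≈ 0.5702

Tabulate prior·likelihood by source: [1] prior 0.25, lik 0.062, product 0.01550; [2] prior 0.38, lik 0.139, product 0.05282; [3] prior 0.37, lik 0.245, product 0.09065.
Normalizing constant = 0.15897; the posterior for Machine 3 is its product over the sum, 0.09065/0.15897 = 0.5702.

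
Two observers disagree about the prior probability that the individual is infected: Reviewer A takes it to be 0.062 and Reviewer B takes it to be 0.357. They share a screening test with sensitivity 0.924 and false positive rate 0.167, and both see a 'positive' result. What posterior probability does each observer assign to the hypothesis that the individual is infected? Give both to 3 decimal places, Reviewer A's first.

Reviewer A: 0.268; Reviewer B: 0.754

The likelihood ratio for a 'positive' result is 0.924/0.167 = 5.5329.
Reviewer A: prior odds 0.062/0.938 = 0.066098; posterior odds 0.36572; posterior probability 0.268.
Reviewer B: prior odds 0.357/0.643 = 0.55521; posterior odds 3.0719; posterior probability 0.754.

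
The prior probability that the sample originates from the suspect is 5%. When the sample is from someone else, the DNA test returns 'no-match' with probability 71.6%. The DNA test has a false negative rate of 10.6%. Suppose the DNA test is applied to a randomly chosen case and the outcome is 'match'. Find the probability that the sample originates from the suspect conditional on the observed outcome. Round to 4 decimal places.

P(H | E) ≈ 0.1421

Let H be the event that the sample originates from the suspect. P(H) = 0.05, so P(¬H) = 0.95. With E the 'match' result, P(E|H) = 0.894 and P(E|¬H) = 0.284.
P(E) = 0.894·0.05 + 0.284·0.95 = 0.044700 + 0.26980 = 0.31450.
By Bayes' theorem, P(H|E) = 0.044700 / 0.31450 = 0.1421.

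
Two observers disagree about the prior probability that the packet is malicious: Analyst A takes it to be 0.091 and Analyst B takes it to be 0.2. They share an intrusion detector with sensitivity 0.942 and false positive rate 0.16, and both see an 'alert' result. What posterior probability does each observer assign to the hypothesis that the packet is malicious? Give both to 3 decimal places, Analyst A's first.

The likelihood ratio for an 'alert' result is 0.942/0.16 = 5.8875.
Analyst A: prior odds 0.091/0.909 = 0.10011; posterior odds 0.58940; posterior probability 0.371.
Analyst B: prior odds 0.2/0.8 = 0.25000; posterior odds 1.4719; posterior probability 0.595.

Analyst A: 0.371; Analyst B: 0.595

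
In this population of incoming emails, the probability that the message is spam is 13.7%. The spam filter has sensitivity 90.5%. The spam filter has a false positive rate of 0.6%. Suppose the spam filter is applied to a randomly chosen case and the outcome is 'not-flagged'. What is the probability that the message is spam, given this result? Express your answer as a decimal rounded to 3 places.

P(H | E) ≈ 0.015

Write H for 'the message is spam'. Prior odds H:¬H = 0.137/0.863 = 0.15875. For the 'not-flagged' outcome, the likelihood ratio is 0.095/0.994 = 0.095573.
Posterior odds = 0.15875 × 0.095573 = 0.015172, so P(H|E) = 0.015172/(1+0.015172) = 0.015.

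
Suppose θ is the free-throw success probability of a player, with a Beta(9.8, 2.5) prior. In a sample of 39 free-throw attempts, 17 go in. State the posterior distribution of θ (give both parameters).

Posterior: Beta(26.8, 24.5)

Observing 17 successes and 22 failures updates Beta(9.8, 2.5) by adding the success and failure counts to the two shape parameters: α = 9.8+17 = 26.8, β = 2.5+22 = 24.5.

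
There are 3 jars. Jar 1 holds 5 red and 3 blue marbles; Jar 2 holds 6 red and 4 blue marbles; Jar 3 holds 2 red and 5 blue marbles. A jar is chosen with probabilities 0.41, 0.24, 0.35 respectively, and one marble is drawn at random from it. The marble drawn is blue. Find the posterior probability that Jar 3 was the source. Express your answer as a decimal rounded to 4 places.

P(blue|Jar 1) = 0.375; P(blue|Jar 2) = 0.4; P(blue|Jar 3) = 0.7143.
Prior × likelihood for each source: 0.41·0.375=0.1537, 0.24·0.4=0.09600, 0.35·0.7143=0.2500. Summing gives P(blue) = 0.49975.
P(Jar 3 | blue) = 0.2500 / 0.49975 = 0.5003.

Posterior probability ≈ 0.5003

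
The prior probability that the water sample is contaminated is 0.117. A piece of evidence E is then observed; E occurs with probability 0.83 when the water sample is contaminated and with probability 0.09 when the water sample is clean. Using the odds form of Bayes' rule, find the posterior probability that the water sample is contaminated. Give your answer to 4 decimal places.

Posterior probability ≈ 0.5499

Prior odds = 0.117/(1−0.117) = 0.13250. In log-odds, ln(0.13250) = -2.0212.
Add log likelihood ratio: ln(9.2222) = 2.2216.
Posterior log-odds = 0.20046, so posterior odds = exp(0.20046) = 1.2220. Converting, P(H|E) = 1.2220/2.2220 = 0.5499.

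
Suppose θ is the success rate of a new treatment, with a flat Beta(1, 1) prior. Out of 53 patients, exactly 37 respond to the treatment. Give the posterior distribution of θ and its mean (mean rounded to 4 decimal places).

Posterior: Beta(38, 17); mean ≈ 0.6909

Observing 37 successes and 16 failures updates Beta(1, 1) by adding the success and failure counts to the two shape parameters: α = 1+37 = 38, β = 1+16 = 17.
E[θ | data] = 38/(38+17) = 0.6909.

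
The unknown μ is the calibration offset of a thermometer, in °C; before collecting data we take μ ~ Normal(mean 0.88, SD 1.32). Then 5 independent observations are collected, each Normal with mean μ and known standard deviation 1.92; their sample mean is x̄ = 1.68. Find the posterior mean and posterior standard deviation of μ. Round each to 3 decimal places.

Prior precision 1/τ₀² = 1/1.32² = 0.573921; data precision n/σ² = 5/1.92² = 1.35634.
Posterior precision = 0.573921 + 1.35634 = 1.93026, giving posterior SD = 1/√1.93026 = 0.720.
Posterior mean = (0.573921·0.88 + 1.35634·1.68) / 1.93026 = 1.442.

Posterior mean ≈ 1.442; posterior SD ≈ 0.720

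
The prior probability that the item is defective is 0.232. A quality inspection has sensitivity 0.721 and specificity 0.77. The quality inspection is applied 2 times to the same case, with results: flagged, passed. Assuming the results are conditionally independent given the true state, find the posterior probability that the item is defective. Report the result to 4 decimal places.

Let H be the event that the item is defective; start with P(H) = 0.232. P('flagged'|H) = 0.721, P('flagged'|¬H) = 0.23.
Update on result 1 ('flagged'): P(H) ← 0.721·0.2320 / (0.721·0.2320 + 0.23·0.7680) = 0.16727/0.34391 = 0.4864.
Update on result 2 ('passed'): P(H) ← 0.279·0.4864 / (0.279·0.4864 + 0.77·0.5136) = 0.13570/0.53119 = 0.2555.

Posterior P(H) ≈ 0.2555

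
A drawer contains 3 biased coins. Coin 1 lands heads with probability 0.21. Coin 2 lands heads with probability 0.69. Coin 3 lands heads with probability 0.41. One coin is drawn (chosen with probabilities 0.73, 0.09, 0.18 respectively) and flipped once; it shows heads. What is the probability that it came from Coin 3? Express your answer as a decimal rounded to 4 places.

P(heads|C1) = 0.21; P(heads|C2) = 0.69; P(heads|C3) = 0.41.
Prior × likelihood for each source: 0.73·0.21=0.1533, 0.09·0.69=0.06210, 0.18·0.41=0.07380. Summing gives P(heads) = 0.28920.
P(Coin 3 | heads) = 0.07380 / 0.28920 = 0.2552.

Posterior probability ≈ 0.2552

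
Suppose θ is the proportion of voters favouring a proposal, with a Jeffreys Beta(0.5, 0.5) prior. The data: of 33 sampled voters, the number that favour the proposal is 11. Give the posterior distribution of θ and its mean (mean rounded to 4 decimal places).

Posterior: Beta(11.5, 22.5); mean ≈ 0.3382

Observing 11 successes and 22 failures updates Beta(0.5, 0.5) by adding the success and failure counts to the two shape parameters: α = 0.5+11 = 11.5, β = 0.5+22 = 22.5.
E[θ | data] = 11.5/(11.5+22.5) = 0.3382.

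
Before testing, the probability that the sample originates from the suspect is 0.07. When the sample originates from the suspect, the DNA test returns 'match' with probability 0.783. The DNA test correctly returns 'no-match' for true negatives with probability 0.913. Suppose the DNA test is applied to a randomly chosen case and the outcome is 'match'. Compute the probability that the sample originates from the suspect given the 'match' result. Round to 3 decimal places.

Write H for 'the sample originates from the suspect'. Prior odds H:¬H = 0.07/0.93 = 0.075269. For the 'match' outcome, the likelihood ratio is 0.783/0.087 = 9.0000.
Posterior odds = 0.075269 × 9.0000 = 0.67742, so P(H|E) = 0.67742/(1+0.67742) = 0.404.

P(H | E) ≈ 0.404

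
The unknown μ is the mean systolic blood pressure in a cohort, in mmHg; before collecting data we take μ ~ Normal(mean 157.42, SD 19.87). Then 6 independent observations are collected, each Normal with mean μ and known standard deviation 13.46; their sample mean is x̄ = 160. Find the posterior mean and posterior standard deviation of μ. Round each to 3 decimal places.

Posterior mean ≈ 159.817; posterior SD ≈ 5.296

With known σ, the Normal prior is conjugate. Weight on the data is w = (n/σ²)/(n/σ² + 1/τ₀²) = 0.0331178/(0.0331178+0.00253282) = 0.92895.
Posterior mean = w·x̄ + (1−w)·μ₀ = 0.92895·160 + 0.071046·157.42 = 159.817. Posterior variance = 1/(0.0331178+0.00253282) = 28.0500, so SD = 5.296.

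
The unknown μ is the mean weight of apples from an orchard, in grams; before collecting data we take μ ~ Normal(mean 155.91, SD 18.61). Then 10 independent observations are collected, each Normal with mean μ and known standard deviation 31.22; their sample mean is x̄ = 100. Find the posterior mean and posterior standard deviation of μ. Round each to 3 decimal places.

With known σ, the Normal prior is conjugate. Weight on the data is w = (n/σ²)/(n/σ² + 1/τ₀²) = 0.0102597/(0.0102597+0.00288740) = 0.78038.
Posterior mean = w·x̄ + (1−w)·μ₀ = 0.78038·100 + 0.21962·155.91 = 112.279. Posterior variance = 1/(0.0102597+0.00288740) = 76.0625, so SD = 8.721.

Posterior mean ≈ 112.279; posterior SD ≈ 8.721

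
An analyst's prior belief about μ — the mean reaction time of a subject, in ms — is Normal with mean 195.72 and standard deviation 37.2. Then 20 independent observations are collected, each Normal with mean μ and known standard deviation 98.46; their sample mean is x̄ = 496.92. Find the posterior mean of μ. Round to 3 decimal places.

Prior precision 1/τ₀² = 1/37.2² = 0.00072263; data precision n/σ² = 20/98.46² = 0.00206305.
Posterior precision = 0.00072263 + 0.00206305 = 0.00278568.
Posterior mean = (0.00072263·195.72 + 0.00206305·496.92) / 0.00278568 = 418.786.

Posterior mean ≈ 418.786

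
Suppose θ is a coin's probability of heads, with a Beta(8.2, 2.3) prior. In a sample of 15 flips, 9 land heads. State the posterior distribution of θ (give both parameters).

Posterior: Beta(17.2, 8.3)

The binomial likelihood is conjugate to the Beta prior: with 9 successes and 6 failures, the posterior is Beta(8.2+9, 2.3+6) = Beta(17.2, 8.3).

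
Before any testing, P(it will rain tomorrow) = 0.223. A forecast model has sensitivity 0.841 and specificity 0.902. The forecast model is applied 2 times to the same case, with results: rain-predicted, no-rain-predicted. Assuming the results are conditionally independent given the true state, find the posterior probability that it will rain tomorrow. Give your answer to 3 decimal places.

Let H be the event that it will rain tomorrow; start with P(H) = 0.223. P('rain-predicted'|H) = 0.841, P('rain-predicted'|¬H) = 0.098.
Update on result 1 ('rain-predicted'): P(H) ← 0.841·0.2230 / (0.841·0.2230 + 0.098·0.7770) = 0.18754/0.26369 = 0.7112.
Update on result 2 ('no-rain-predicted'): P(H) ← 0.159·0.7112 / (0.159·0.7112 + 0.902·0.2888) = 0.11309/0.37356 = 0.3027.

Posterior P(H) ≈ 0.303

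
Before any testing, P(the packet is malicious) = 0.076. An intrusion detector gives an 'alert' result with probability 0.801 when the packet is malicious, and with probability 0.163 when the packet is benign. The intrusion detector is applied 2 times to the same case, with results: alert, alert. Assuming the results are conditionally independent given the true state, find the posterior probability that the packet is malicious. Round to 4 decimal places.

Posterior P(H) ≈ 0.6651

Let H be the event that the packet is malicious; start with P(H) = 0.076. P('alert'|H) = 0.801, P('alert'|¬H) = 0.163.
Update on result 1 ('alert'): P(H) ← 0.801·0.0760 / (0.801·0.0760 + 0.163·0.9240) = 0.060876/0.21149 = 0.2878.
Update on result 2 ('alert'): P(H) ← 0.801·0.2878 / (0.801·0.2878 + 0.163·0.7122) = 0.23056/0.34665 = 0.6651.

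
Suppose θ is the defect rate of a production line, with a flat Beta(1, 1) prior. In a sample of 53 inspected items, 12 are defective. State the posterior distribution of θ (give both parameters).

Observing 12 successes and 41 failures updates Beta(1, 1) by adding the success and failure counts to the two shape parameters: α = 1+12 = 13, β = 1+41 = 42.

Posterior: Beta(13, 42)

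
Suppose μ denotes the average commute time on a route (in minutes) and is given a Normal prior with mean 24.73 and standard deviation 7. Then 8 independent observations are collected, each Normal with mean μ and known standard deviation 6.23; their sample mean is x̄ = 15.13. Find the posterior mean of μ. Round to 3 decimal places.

Posterior mean ≈ 15.995

With known σ, the Normal prior is conjugate. Weight on the data is w = (n/σ²)/(n/σ² + 1/τ₀²) = 0.206117/(0.206117+0.0204082) = 0.90991.
Posterior mean = w·x̄ + (1−w)·μ₀ = 0.90991·15.13 + 0.090092·24.73 = 15.995.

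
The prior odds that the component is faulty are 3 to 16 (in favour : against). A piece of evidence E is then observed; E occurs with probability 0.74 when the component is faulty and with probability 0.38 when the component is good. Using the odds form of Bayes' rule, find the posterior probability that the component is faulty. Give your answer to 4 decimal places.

Prior odds = 3/16 = 0.18750.
Likelihood ratio for E = 0.74/0.38 = 1.9474.
Posterior odds = prior odds × LR = 0.36513.
Posterior probability = odds/(1+odds) = 0.36513/1.3651 = 0.2675.

Posterior probability ≈ 0.2675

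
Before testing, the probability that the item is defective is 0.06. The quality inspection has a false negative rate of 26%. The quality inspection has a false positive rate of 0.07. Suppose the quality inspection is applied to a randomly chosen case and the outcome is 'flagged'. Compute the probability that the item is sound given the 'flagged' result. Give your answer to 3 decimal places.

P(¬H | E) ≈ 0.597

Write H for 'the item is defective'. Prior odds H:¬H = 0.06/0.94 = 0.063830. For the 'flagged' outcome, the likelihood ratio is 0.74/0.07 = 10.571.
Posterior odds = 0.063830 × 10.571 = 0.67477, so P(H|E) = 0.67477/(1+0.67477) = 0.403. Then P(¬H|E) = 1 − 0.403 = 0.597.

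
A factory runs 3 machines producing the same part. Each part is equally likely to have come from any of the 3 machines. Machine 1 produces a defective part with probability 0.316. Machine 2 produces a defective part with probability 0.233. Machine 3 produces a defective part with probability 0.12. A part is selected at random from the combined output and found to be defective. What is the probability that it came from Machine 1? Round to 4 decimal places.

Posterior probability ≈ 0.4723

P(defective|M1) = 0.316; P(defective|M2) = 0.233; P(defective|M3) = 0.12.
Prior × likelihood for each source: 0.333333·0.316=0.1053, 0.333333·0.233=0.07767, 0.333333·0.12=0.04000. Summing gives P(defective) = 0.22300.
P(Machine 1 | defective) = 0.1053 / 0.22300 = 0.4723.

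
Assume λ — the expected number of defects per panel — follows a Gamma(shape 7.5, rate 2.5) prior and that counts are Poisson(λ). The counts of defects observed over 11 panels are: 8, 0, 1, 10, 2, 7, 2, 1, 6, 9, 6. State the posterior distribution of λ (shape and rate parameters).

Posterior: Gamma(shape=59.5, rate=13.5)

The Poisson likelihood adds the total count to the shape and the number of exposure periods to the rate. Here ∑xᵢ = 52 and n = 11, so shape 7.5→59.5 and rate 2.5→13.5.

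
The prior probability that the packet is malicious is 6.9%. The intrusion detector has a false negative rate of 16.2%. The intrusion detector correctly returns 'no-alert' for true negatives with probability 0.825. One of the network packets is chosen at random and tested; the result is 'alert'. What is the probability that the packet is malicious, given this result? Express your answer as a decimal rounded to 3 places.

Write H for 'the packet is malicious'. Prior odds H:¬H = 0.069/0.931 = 0.074114. For the 'alert' outcome, the likelihood ratio is 0.838/0.175 = 4.7886.
Posterior odds = 0.074114 × 4.7886 = 0.35490, so P(H|E) = 0.35490/(1+0.35490) = 0.262.

P(H | E) ≈ 0.262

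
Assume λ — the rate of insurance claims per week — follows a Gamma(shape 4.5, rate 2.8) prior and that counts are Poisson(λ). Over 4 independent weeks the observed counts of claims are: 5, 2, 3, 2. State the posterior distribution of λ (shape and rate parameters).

Posterior: Gamma(shape=16.5, rate=6.8)

The Poisson likelihood adds the total count to the shape and the number of exposure periods to the rate. Here ∑xᵢ = 12 and n = 4, so shape 4.5→16.5 and rate 2.8→6.8.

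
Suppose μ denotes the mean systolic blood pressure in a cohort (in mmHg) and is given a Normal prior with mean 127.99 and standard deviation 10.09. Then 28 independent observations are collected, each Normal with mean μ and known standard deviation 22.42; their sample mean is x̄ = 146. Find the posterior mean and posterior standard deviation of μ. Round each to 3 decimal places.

Posterior mean ≈ 143.300; posterior SD ≈ 3.907

With known σ, the Normal prior is conjugate. Weight on the data is w = (n/σ²)/(n/σ² + 1/τ₀²) = 0.0557041/(0.0557041+0.00982240) = 0.85010.
Posterior mean = w·x̄ + (1−w)·μ₀ = 0.85010·146 + 0.14990·127.99 = 143.300. Posterior variance = 1/(0.0557041+0.00982240) = 15.2610, so SD = 3.907.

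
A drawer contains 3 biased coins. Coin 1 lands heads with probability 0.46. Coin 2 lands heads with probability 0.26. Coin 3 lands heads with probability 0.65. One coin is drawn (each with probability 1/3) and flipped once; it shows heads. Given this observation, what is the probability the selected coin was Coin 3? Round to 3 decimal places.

P(heads|C1) = 0.46; P(heads|C2) = 0.26; P(heads|C3) = 0.65.
Prior × likelihood for each source: 0.333333·0.46=0.1533, 0.333333·0.26=0.08667, 0.333333·0.65=0.2167. Summing gives P(heads) = 0.45667.
P(Coin 3 | heads) = 0.2167 / 0.45667 = 0.474.

Posterior probability ≈ 0.474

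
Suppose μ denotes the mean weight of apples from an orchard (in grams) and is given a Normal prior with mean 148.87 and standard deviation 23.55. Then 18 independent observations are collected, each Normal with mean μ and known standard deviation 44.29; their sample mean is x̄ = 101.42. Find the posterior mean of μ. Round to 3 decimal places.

Prior precision 1/τ₀² = 1/23.55² = 0.00180309; data precision n/σ² = 18/44.29² = 0.00917616.
Posterior precision = 0.00180309 + 0.00917616 = 0.0109793.
Posterior mean = (0.00180309·148.87 + 0.00917616·101.42) / 0.0109793 = 109.213.

Posterior mean ≈ 109.213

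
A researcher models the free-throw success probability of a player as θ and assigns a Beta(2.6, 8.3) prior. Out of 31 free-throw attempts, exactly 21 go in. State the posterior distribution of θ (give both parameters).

Posterior: Beta(23.6, 18.3)

Observing 21 successes and 10 failures updates Beta(2.6, 8.3) by adding the success and failure counts to the two shape parameters: α = 2.6+21 = 23.6, β = 8.3+10 = 18.3.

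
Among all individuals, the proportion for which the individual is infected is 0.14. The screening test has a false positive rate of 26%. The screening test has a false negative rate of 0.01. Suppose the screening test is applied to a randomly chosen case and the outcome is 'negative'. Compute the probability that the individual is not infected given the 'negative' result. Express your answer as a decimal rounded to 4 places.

P(¬H | E) ≈ 0.9978

Write H for 'the individual is infected'. Prior odds H:¬H = 0.14/0.86 = 0.16279. For the 'negative' outcome, the likelihood ratio is 0.01/0.74 = 0.013514.
Posterior odds = 0.16279 × 0.013514 = 0.0021999, so P(H|E) = 0.0021999/(1+0.0021999) = 0.0022. Then P(¬H|E) = 1 − 0.0022 = 0.9978.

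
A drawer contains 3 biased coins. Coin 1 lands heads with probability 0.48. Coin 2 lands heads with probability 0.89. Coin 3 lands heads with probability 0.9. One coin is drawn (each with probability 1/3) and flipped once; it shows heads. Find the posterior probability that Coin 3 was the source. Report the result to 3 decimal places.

Posterior probability ≈ 0.396

P(heads|C1) = 0.48; P(heads|C2) = 0.89; P(heads|C3) = 0.9.
Prior × likelihood for each source: 0.333333·0.48=0.1600, 0.333333·0.89=0.2967, 0.333333·0.9=0.3000. Summing gives P(heads) = 0.75667.
P(Coin 3 | heads) = 0.3000 / 0.75667 = 0.396.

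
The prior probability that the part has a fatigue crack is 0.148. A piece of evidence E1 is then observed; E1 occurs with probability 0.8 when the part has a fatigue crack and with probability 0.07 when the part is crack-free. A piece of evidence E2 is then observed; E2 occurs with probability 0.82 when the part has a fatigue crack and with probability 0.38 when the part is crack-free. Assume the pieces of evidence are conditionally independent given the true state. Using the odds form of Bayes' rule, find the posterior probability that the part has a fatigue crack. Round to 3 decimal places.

Posterior probability ≈ 0.811

Prior odds = 0.148/(1−0.148) = 0.17371.
Likelihood ratio for E1 = 0.8/0.07 = 11.429.
Likelihood ratio for E2 = 0.82/0.38 = 2.1579.
Posterior odds = prior odds × LR₁ × LR₂ = 4.2839.
Posterior probability = odds/(1+odds) = 4.2839/5.2839 = 0.811.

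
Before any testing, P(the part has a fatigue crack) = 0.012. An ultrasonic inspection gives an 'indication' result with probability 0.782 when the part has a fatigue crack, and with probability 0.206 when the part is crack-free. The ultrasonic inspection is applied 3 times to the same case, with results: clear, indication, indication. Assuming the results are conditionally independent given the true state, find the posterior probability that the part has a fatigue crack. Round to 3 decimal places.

Posterior P(H) ≈ 0.046

With H the event that the part has a fatigue crack, the joint likelihood of the observed sequence is P(data|H) = 0.218·0.782·0.782 = 0.13331 and P(data|¬H) = 0.794·0.206·0.206 = 0.033694.
Bayes: P(H|data) = 0.012·0.13331 / (0.012·0.13331 + 0.988·0.033694) = 0.0015997/0.034890 = 0.0459.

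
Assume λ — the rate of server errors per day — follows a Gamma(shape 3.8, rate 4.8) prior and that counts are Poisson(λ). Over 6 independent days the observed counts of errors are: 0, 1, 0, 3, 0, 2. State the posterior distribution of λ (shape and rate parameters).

Posterior: Gamma(shape=9.8, rate=10.8)

Total count ∑xᵢ = 6 over n = 6 days.
Gamma is conjugate to the Poisson likelihood: posterior is Gamma(shape = 3.8+6 = 9.8, rate = 4.8+6 = 10.8).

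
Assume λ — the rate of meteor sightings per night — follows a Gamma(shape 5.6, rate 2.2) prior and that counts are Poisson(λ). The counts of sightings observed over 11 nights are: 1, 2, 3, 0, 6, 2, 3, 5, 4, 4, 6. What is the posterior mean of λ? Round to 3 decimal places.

Posterior mean ≈ 3.152

Total count ∑xᵢ = 36 over n = 11 nights.
Gamma is conjugate to the Poisson likelihood: posterior is Gamma(shape = 5.6+36 = 41.6, rate = 2.2+11 = 13.2).
E[λ | data] = 41.6/13.2 = 3.152.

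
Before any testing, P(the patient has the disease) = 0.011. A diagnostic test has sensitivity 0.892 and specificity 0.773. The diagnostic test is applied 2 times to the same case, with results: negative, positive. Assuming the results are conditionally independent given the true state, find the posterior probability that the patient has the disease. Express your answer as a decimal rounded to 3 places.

Posterior P(H) ≈ 0.006

Let H be the event that the patient has the disease; start with P(H) = 0.011. P('positive'|H) = 0.892, P('positive'|¬H) = 0.227.
Update on result 1 ('negative'): P(H) ← 0.108·0.0110 / (0.108·0.0110 + 0.773·0.9890) = 0.0011880/0.76568 = 0.0016.
Update on result 2 ('positive'): P(H) ← 0.892·0.0016 / (0.892·0.0016 + 0.227·0.9984) = 0.0013840/0.22803 = 0.0061.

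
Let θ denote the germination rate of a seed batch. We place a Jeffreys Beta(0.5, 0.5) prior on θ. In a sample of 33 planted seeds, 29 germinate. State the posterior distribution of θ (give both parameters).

Posterior: Beta(29.5, 4.5)

The binomial likelihood is conjugate to the Beta prior: with 29 successes and 4 failures, the posterior is Beta(0.5+29, 0.5+4) = Beta(29.5, 4.5).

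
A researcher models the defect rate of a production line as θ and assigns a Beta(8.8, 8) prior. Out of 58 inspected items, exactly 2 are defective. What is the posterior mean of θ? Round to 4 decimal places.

Posterior mean ≈ 0.1444

The binomial likelihood is conjugate to the Beta prior: with 2 successes and 56 failures, the posterior is Beta(8.8+2, 8+56) = Beta(10.8, 64).
Posterior mean = α/(α+β) = 10.8/74.8 = 0.1444.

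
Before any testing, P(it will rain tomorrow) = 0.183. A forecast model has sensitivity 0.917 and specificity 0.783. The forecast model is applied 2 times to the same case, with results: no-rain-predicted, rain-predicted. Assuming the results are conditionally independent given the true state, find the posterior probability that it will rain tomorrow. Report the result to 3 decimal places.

Posterior P(H) ≈ 0.091

With H the event that it will rain tomorrow, the joint likelihood of the observed sequence is P(data|H) = 0.083·0.917 = 0.076111 and P(data|¬H) = 0.783·0.217 = 0.16991.
Bayes: P(H|data) = 0.183·0.076111 / (0.183·0.076111 + 0.817·0.16991) = 0.013928/0.15275 = 0.0912.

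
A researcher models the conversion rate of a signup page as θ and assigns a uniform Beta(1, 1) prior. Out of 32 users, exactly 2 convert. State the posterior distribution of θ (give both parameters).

Observing 2 successes and 30 failures updates Beta(1, 1) by adding the success and failure counts to the two shape parameters: α = 1+2 = 3, β = 1+30 = 31.

Posterior: Beta(3, 31)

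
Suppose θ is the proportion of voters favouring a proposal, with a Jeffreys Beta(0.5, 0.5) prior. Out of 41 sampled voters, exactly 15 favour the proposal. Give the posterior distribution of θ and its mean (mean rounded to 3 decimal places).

Posterior: Beta(15.5, 26.5); mean ≈ 0.369

Observing 15 successes and 26 failures updates Beta(0.5, 0.5) by adding the success and failure counts to the two shape parameters: α = 0.5+15 = 15.5, β = 0.5+26 = 26.5.
Posterior mean = α/(α+β) = 15.5/42 = 0.369.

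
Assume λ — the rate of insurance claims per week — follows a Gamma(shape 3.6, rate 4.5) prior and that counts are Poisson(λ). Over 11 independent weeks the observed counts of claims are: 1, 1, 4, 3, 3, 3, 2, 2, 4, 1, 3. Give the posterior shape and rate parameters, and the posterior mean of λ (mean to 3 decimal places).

Posterior: Gamma(shape=30.6, rate=15.5); mean ≈ 1.974

Total count ∑xᵢ = 27 over n = 11 weeks.
Gamma is conjugate to the Poisson likelihood: posterior is Gamma(shape = 3.6+27 = 30.6, rate = 4.5+11 = 15.5).
Posterior mean = shape/rate = 30.6/15.5 = 1.974.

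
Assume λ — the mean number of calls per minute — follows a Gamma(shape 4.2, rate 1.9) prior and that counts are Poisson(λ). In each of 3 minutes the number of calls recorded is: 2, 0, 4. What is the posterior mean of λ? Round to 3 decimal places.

Total count ∑xᵢ = 6 over n = 3 minutes.
Gamma is conjugate to the Poisson likelihood: posterior is Gamma(shape = 4.2+6 = 10.2, rate = 1.9+3 = 4.9).
Posterior mean = shape/rate = 10.2/4.9 = 2.082.

Posterior mean ≈ 2.082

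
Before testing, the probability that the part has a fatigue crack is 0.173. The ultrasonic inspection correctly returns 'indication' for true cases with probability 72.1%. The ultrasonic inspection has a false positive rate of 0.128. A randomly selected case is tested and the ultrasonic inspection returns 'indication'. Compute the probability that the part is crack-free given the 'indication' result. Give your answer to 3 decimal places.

P(¬H | E) ≈ 0.459

Write H for 'the part has a fatigue crack'. Prior odds H:¬H = 0.173/0.827 = 0.20919. For the 'indication' outcome, the likelihood ratio is 0.721/0.128 = 5.6328.
Posterior odds = 0.20919 × 5.6328 = 1.1783, so P(H|E) = 1.1783/(1+1.1783) = 0.541. Then P(¬H|E) = 1 − 0.541 = 0.459.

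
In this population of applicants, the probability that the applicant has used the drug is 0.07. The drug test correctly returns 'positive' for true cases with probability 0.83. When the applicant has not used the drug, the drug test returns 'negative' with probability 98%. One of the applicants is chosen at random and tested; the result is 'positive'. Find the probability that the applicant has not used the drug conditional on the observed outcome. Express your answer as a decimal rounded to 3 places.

Let H be the event that the applicant has used the drug. P(H) = 0.07, so P(¬H) = 0.93. With E the 'positive' result, P(E|H) = 0.83 and P(E|¬H) = 0.02.
P(E) = 0.83·0.07 + 0.02·0.93 = 0.058100 + 0.018600 = 0.076700.
By Bayes' theorem, P(H|E) = 0.058100 / 0.076700 = 0.757. Hence P(¬H|E) = 1 − 0.757 = 0.243.

P(¬H | E) ≈ 0.243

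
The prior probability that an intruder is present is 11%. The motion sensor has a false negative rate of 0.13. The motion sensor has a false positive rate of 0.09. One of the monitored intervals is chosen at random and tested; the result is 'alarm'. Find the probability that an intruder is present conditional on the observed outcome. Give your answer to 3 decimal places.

Write H for 'an intruder is present'. Prior odds H:¬H = 0.11/0.89 = 0.12360. For the 'alarm' outcome, the likelihood ratio is 0.87/0.09 = 9.6667.
Posterior odds = 0.12360 × 9.6667 = 1.1948, so P(H|E) = 1.1948/(1+1.1948) = 0.544.

P(H | E) ≈ 0.544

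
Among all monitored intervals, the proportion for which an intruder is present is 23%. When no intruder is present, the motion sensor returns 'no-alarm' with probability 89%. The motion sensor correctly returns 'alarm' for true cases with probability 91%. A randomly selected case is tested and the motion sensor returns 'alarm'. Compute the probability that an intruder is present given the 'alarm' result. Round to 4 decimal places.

Let H be the event that an intruder is present. P(H) = 0.23, so P(¬H) = 0.77. With E the 'alarm' result, P(E|H) = 0.91 and P(E|¬H) = 0.11.
P(E) = 0.91·0.23 + 0.11·0.77 = 0.20930 + 0.084700 = 0.29400.
By Bayes' theorem, P(H|E) = 0.20930 / 0.29400 = 0.7119.

P(H | E) ≈ 0.7119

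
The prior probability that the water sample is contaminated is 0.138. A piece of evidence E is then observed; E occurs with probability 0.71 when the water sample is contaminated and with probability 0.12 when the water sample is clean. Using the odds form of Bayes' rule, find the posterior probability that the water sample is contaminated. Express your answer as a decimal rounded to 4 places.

Posterior probability ≈ 0.4864

Prior odds = 0.138/(1−0.138) = 0.16009. In log-odds, ln(0.16009) = -1.8320.
Add log likelihood ratio: ln(5.9167) = 1.7778.
Posterior log-odds = -0.054228, so posterior odds = exp(-0.054228) = 0.94722. Converting, P(H|E) = 0.94722/1.9472 = 0.4864.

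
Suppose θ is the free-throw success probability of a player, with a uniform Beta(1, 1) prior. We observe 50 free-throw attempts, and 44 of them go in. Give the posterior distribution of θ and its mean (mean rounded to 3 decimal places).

Posterior: Beta(45, 7); mean ≈ 0.865

The binomial likelihood is conjugate to the Beta prior: with 44 successes and 6 failures, the posterior is Beta(1+44, 1+6) = Beta(45, 7).
E[θ | data] = 45/(45+7) = 0.865.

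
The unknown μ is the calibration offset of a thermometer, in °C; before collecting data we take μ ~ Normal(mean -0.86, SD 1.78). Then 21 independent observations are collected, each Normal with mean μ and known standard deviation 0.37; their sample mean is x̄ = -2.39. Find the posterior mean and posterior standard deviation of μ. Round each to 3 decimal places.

Posterior mean ≈ -2.387; posterior SD ≈ 0.081

With known σ, the Normal prior is conjugate. Weight on the data is w = (n/σ²)/(n/σ² + 1/τ₀²) = 153.397/(153.397+0.315617) = 0.99795.
Posterior mean = w·x̄ + (1−w)·μ₀ = 0.99795·-2.39 + 0.0020533·-0.86 = -2.387. Posterior variance = 1/(153.397+0.315617) = 0.00650566, so SD = 0.081.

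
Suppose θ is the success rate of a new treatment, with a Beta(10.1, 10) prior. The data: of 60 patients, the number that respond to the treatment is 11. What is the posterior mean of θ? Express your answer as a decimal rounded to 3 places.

Posterior mean ≈ 0.263

The binomial likelihood is conjugate to the Beta prior: with 11 successes and 49 failures, the posterior is Beta(10.1+11, 10+49) = Beta(21.1, 59).
E[θ | data] = 21.1/(21.1+59) = 0.263.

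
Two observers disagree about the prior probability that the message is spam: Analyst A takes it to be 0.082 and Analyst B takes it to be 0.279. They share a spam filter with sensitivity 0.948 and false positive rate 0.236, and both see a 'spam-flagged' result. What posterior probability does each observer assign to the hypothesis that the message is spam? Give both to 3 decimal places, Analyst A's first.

P('+'|H) = 0.948, P('+'|¬H) = 0.236.
Analyst A: numerator 0.948·0.082 = 0.077736; evidence = 0.077736+0.236·0.918 = 0.29438; posterior = 0.264.
Analyst B: numerator 0.948·0.279 = 0.26449; evidence = 0.26449+0.236·0.721 = 0.43465; posterior = 0.609.

Analyst A: 0.264; Analyst B: 0.609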